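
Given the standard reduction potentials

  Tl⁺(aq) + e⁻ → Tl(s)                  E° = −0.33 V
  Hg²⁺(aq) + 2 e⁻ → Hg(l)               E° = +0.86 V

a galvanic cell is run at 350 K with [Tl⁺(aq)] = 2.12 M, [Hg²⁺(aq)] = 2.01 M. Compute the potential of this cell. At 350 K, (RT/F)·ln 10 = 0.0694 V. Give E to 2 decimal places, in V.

Since E°(Hg²⁺/Hg) > E°(Tl⁺/Tl), Hg²⁺/Hg serves as the cathode.
E°cell = E°cat − E°an = +0.86 − (−0.33) = +1.19 V; n = 2.
For the overall reaction Hg²⁺(aq) + 2 Tl(s) → Hg(l) + 2 Tl⁺(aq), Q = [Tl⁺(aq)]^2 / [Hg²⁺(aq)] = 2.24, giving log Q = 0.349.
Applying E = E° − (RT ln10/nF)·log Q gives +1.19 − (0.0694/2)(0.349) = +1.18 V.

+1.18 V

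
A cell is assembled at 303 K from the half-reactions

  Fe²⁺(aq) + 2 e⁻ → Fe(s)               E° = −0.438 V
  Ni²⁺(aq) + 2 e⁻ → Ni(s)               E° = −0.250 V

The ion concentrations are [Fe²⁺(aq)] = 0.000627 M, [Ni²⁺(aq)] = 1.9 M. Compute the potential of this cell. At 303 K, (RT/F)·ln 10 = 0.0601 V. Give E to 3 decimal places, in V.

The Ni²⁺/Ni couple has the more positive E°, so it is the cathode; Fe²⁺/Fe is the anode.
E°cell = −0.250 − (−0.438) = +0.188 V, with n = 2 electrons transferred.
Balancing gives Ni²⁺(aq) + Fe(s) → Ni(s) + Fe²⁺(aq); hence Q = [Fe²⁺(aq)] / [Ni²⁺(aq)] = 0.00033 (log Q = −3.481).
E = E° − (0.0601/n)·log Q = +0.188 − (0.0601/2)(−3.481) = +0.293 V.

+0.293 V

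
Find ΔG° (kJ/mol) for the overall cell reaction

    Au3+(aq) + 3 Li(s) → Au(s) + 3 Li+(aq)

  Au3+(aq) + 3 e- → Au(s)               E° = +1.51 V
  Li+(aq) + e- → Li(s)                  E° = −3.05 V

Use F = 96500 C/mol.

In the reaction as written Au3+(aq) is reduced, so the Au³⁺/Au couple is the cathode and Li⁺/Li is the anode.
E°cell = +1.51 − (−3.05) = +4.56 V; balancing electrons gives n = 3.
ΔG° = −nFE°cell = −(3)(96500)(+4.56) J/mol = −1320 kJ/mol.

−1320 kJ/mol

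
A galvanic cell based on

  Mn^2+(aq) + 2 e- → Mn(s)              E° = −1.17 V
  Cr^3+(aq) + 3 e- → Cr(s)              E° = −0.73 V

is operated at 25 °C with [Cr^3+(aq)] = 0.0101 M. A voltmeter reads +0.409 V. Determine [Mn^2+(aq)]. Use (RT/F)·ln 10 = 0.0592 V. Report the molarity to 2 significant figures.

Cr³⁺/Cr is the cathode (higher E°); E°cell = −0.73 − (−1.17) = +0.44 V with n = 6.
Rearranging E = E° − (0.0592/n)·log Q gives log Q = 6(+0.44 − (+0.409))/0.0592 = 3.142.
For 2 Cr^3+(aq) + 3 Mn(s) → 2 Cr(s) + 3 Mn^2+(aq), the reaction quotient is Q = [Mn^2+(aq)]^3 / [Cr^3+(aq)]^2.
Isolating [Mn^2+(aq)] in Q = 10^{3.142} yields log [Mn^2+(aq)] = −0.283, i.e. 0.52 M.

0.52 M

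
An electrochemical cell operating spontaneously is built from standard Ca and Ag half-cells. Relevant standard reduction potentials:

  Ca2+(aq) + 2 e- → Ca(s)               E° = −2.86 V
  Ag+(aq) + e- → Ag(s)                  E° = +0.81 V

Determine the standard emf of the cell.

+3.67 V

The Ag⁺/Ag couple has the higher E°, so Ag ion is reduced (cathode) and Ca is oxidized (anode).
E°cell = E°(cathode) − E°(anode) = +0.81 − (−2.86) = +3.67 V.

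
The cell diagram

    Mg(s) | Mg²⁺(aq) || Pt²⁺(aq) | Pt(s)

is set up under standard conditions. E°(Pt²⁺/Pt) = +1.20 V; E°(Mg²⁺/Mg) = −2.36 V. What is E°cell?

By convention the left-hand electrode in cell notation is the anode (oxidation) and the right-hand electrode is the cathode (reduction).
E°cell = E°(right) − E°(left) = +1.20 − (−2.36) = +3.56 V.

+3.56 V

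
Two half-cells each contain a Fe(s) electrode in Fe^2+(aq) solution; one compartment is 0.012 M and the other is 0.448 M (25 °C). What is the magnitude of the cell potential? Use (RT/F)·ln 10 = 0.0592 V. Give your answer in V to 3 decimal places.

For a concentration cell E°cell = 0, since both electrodes use the same couple.
The compartment with the higher Fe^2+(aq) concentration (0.448 M) acts as the cathode; ions are reduced there and produced at the dilute (0.012 M) anode.
With n = 2, Ecell = −(0.0592/2)·log([dilute]/[conc]) = −(0.0592/2)·log(0.012/0.448) = +0.047 V.

0.047 V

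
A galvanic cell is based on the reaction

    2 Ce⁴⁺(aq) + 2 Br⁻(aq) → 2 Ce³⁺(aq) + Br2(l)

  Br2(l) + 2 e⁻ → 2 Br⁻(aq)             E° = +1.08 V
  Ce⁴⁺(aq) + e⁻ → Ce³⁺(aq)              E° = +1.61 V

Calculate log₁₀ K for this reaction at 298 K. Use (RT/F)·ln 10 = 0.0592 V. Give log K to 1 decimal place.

The Ce⁴⁺/Ce³⁺ couple is reduced (cathode); E°cell = +1.61 − (+1.08) = +0.53 V with n = 2.
At equilibrium E = 0, so log K = nE°cell / 0.0592 = (2)(+0.53) / 0.0592 = 17.9.

log K = 17.9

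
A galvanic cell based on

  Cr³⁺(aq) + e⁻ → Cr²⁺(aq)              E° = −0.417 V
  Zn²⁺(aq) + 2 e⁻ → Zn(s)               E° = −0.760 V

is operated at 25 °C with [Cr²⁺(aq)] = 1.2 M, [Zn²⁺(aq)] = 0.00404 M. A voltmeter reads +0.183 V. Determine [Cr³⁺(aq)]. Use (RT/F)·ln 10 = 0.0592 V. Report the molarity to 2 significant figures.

Cr³⁺/Cr²⁺ is the cathode (higher E°); E°cell = −0.417 − (−0.760) = +0.343 V with n = 2.
Rearranging E = E° − (0.0592/n)·log Q gives log Q = 2(+0.343 − (+0.183))/0.0592 = 5.405.
Balancing electrons gives 2 Cr³⁺(aq) + Zn(s) → 2 Cr²⁺(aq) + Zn²⁺(aq); thus Q = ([Cr²⁺(aq)]^2·[Zn²⁺(aq)]) / [Cr³⁺(aq)]^2.
Substituting the known concentrations and solving, log [Cr³⁺(aq)] = −3.820 and [Cr³⁺(aq)] = 0.00015 M.

0.00015 M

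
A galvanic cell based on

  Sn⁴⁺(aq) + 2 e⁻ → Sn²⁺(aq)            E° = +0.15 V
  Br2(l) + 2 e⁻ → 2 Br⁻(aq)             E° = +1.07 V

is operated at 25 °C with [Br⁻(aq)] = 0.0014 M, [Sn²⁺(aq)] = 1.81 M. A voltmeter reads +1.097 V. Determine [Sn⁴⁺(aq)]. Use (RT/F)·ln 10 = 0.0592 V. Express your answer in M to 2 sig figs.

With Br₂/Br⁻ at the cathode and Sn⁴⁺/Sn²⁺ at the anode, E°cell = +1.07 − (+0.15) = +0.92 V (n = 2).
Since E = E° − (0.0592/n)·log Q, log Q = n(E° − E)/0.0592 = −5.980.
The balanced reaction is Br2(l) + Sn²⁺(aq) → 2 Br⁻(aq) + Sn⁴⁺(aq), so Q = ([Br⁻(aq)]^2·[Sn⁴⁺(aq)]) / [Sn²⁺(aq)].
Substituting the known concentrations and solving, log [Sn⁴⁺(aq)] = −0.015 and [Sn⁴⁺(aq)] = 0.97 M.

0.97 M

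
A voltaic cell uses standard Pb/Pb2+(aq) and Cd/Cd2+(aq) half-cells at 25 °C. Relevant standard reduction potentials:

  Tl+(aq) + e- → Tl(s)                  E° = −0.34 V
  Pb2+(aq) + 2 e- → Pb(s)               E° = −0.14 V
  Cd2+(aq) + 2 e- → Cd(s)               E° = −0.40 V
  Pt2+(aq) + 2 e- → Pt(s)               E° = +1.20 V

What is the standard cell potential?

Of the two couples in this cell, the one with the more positive reduction potential is reduced at the cathode: here that is Pb²⁺/Pb (−0.14 V); Cd²⁺/Cd (−0.40 V) is the anode.
E°cell = E°(cathode) − E°(anode) = −0.14 − (−0.40) = +0.26 V.

+0.26 V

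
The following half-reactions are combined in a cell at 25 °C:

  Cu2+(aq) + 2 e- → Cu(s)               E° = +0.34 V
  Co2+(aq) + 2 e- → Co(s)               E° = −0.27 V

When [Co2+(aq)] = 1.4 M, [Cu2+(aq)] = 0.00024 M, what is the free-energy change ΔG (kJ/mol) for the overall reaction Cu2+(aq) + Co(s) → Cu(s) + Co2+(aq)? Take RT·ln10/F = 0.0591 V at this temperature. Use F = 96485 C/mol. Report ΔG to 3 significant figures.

With Cu²⁺/Cu reduced at the cathode, E°cell = +0.34 − (−0.27) = +0.61 V and n = 2.
Q = [Co2+(aq)] / [Cu2+(aq)] = 5.83×10^3, so log Q = 3.766 and E = +0.61 − (0.0591/2)(3.766) = +0.4987 V.
Finally ΔG = −nFE = −(2)(96485 C/mol)(+0.4987 V) = −96.2 kJ/mol.

−96.2 kJ/mol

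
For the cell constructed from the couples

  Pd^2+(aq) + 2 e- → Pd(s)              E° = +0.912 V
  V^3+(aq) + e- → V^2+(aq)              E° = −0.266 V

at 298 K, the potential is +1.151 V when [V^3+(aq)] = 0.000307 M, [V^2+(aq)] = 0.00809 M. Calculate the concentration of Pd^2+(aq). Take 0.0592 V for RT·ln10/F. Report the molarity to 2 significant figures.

The Pd²⁺/Pd couple has the larger reduction potential, so it is the cathode: E°cell = +0.912 − (−0.266) = +1.178 V and n = 2.
Rearranging E = E° − (0.0592/n)·log Q gives log Q = 2(+1.178 − (+1.151))/0.0592 = 0.912.
For Pd^2+(aq) + 2 V^2+(aq) → Pd(s) + 2 V^3+(aq), the reaction quotient is Q = [V^3+(aq)]^2 / ([Pd^2+(aq)]·[V^2+(aq)]^2).
Solving for the unknown gives log [Pd^2+(aq)] = −3.754, so [Pd^2+(aq)] ≈ 0.00018 M.

0.00018 M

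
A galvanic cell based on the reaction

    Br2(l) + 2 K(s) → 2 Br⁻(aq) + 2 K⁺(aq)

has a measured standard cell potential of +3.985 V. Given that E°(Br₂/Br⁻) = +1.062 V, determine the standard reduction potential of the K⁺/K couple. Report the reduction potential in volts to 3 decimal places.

−2.923 V

In the reaction as written the Br₂/Br⁻ couple is reduced (cathode) and K⁺/K is oxidized (anode), so E°cell = E°(Br₂/Br⁻) − E°(K⁺/K).
E°(K⁺/K) = E°(cathode) − E°cell = +1.062 − (+3.985) = −2.923 V.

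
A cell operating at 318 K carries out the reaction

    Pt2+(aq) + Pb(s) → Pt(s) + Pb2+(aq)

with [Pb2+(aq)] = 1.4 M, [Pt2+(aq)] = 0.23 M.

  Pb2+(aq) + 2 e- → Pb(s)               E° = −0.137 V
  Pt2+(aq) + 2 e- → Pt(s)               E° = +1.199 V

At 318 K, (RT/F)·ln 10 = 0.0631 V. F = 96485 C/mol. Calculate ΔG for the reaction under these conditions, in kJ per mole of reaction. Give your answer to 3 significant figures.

With Pt²⁺/Pt reduced at the cathode, E°cell = +1.199 − (−0.137) = +1.336 V and n = 2.
The reaction quotient is [Pb2+(aq)] / [Pt2+(aq)] = 6.09; by Nernst, E = +1.336 − (0.0631/2)(0.784) = +1.3113 V.
Then ΔG = −nFE = −2 × 96485 × +1.3113 J/mol = −253 kJ/mol.

−253 kJ/mol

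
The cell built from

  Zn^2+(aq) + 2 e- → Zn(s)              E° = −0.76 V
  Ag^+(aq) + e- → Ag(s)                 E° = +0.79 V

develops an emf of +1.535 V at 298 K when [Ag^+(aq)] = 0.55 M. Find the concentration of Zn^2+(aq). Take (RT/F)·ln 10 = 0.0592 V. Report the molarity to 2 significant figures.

Ag⁺/Ag is the cathode (higher E°); E°cell = +0.79 − (−0.76) = +1.55 V with n = 2.
Rearranging E = E° − (0.0592/n)·log Q gives log Q = 2(+1.55 − (+1.535))/0.0592 = 0.507.
Balancing electrons gives 2 Ag^+(aq) + Zn(s) → 2 Ag(s) + Zn^2+(aq); thus Q = [Zn^2+(aq)] / [Ag^+(aq)]^2.
Isolating [Zn^2+(aq)] in Q = 10^{0.507} yields log [Zn^2+(aq)] = −0.012, i.e. 0.97 M.

0.97 M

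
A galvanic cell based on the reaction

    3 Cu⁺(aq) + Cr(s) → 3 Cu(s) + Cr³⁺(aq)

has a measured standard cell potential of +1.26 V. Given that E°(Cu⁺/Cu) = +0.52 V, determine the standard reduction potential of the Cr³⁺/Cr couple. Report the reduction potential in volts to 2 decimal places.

−0.74 V

In the reaction as written the Cu⁺/Cu couple is reduced (cathode) and Cr³⁺/Cr is oxidized (anode), so E°cell = E°(Cu⁺/Cu) − E°(Cr³⁺/Cr).
E°(Cr³⁺/Cr) = E°(cathode) − E°cell = +0.52 − (+1.26) = −0.74 V.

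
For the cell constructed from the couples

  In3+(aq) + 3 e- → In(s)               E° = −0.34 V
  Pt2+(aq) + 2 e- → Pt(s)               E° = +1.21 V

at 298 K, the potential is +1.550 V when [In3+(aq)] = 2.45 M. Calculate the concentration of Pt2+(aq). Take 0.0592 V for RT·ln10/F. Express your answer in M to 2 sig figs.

1.8 M

With Pt²⁺/Pt at the cathode and In³⁺/In at the anode, E°cell = +1.21 − (−0.34) = +1.55 V (n = 6).
Rearranging E = E° − (0.0592/n)·log Q gives log Q = 6(+1.55 − (+1.550))/0.0592 = 0.000.
For 3 Pt2+(aq) + 2 In(s) → 3 Pt(s) + 2 In3+(aq), the reaction quotient is Q = [In3+(aq)]^2 / [Pt2+(aq)]^3.
Solving for the unknown gives log [Pt2+(aq)] = 0.259, so [Pt2+(aq)] ≈ 1.8 M.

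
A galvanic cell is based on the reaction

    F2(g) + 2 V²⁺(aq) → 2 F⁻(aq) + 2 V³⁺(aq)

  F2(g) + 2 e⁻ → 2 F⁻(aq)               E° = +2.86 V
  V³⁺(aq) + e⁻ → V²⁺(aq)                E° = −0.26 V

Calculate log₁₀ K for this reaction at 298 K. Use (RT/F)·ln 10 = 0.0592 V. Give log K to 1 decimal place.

The F₂/F⁻ couple is reduced (cathode); E°cell = +2.86 − (−0.26) = +3.12 V with n = 2.
At equilibrium E = 0, so log K = nE°cell / 0.0592 = (2)(+3.12) / 0.0592 = 105.4.

log K = 105.4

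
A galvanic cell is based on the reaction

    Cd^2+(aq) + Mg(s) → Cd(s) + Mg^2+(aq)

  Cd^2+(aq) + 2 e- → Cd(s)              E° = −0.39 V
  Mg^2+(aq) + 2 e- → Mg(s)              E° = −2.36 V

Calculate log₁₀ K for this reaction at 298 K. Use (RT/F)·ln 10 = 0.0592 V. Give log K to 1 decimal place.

The Cd²⁺/Cd couple is reduced (cathode); E°cell = −0.39 − (−2.36) = +1.97 V with n = 2.
At equilibrium E = 0, so log K = nE°cell / 0.0592 = (2)(+1.97) / 0.0592 = 66.6.

log K = 66.6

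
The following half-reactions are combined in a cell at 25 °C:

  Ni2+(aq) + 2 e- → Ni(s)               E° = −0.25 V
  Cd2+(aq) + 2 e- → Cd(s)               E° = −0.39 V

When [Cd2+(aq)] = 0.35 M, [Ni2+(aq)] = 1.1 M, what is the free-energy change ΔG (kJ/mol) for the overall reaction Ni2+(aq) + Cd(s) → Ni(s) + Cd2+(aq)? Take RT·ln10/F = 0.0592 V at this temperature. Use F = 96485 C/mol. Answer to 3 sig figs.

With Ni²⁺/Ni reduced at the cathode, E°cell = −0.25 − (−0.39) = +0.14 V and n = 2.
Q = [Cd2+(aq)] / [Ni2+(aq)] = 0.318, so log Q = −0.497 and E = +0.14 − (0.0592/2)(−0.497) = +0.1547 V.
ΔG = −nFE = −(2)(96485)(+0.1547) J/mol = −29.9 kJ/mol.

−29.9 kJ/mol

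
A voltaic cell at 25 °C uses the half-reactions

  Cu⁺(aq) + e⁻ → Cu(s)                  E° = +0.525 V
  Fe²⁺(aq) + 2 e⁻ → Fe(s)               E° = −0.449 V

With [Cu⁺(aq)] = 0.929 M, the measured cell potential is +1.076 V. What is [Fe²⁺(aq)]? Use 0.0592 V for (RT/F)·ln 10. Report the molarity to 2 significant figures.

0.00031 M

With Cu⁺/Cu at the cathode and Fe²⁺/Fe at the anode, E°cell = +0.525 − (−0.449) = +0.974 V (n = 2).
From the Nernst equation, log Q = n(E° − E)/0.0592 = 2·(+0.974 − (+1.076))/0.0592 = −3.446.
The balanced reaction is 2 Cu⁺(aq) + Fe(s) → 2 Cu(s) + Fe²⁺(aq), so Q = [Fe²⁺(aq)] / [Cu⁺(aq)]^2.
Isolating [Fe²⁺(aq)] in Q = 10^{−3.446} yields log [Fe²⁺(aq)] = −3.510, i.e. 0.00031 M.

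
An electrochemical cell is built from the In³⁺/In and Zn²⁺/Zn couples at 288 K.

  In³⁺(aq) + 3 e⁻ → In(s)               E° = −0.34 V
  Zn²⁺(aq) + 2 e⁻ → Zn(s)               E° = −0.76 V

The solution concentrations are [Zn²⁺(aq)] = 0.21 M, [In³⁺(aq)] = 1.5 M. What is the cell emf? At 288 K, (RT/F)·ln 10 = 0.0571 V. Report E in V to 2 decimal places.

+0.44 V

The In³⁺/In couple has the more positive E°, so it is the cathode; Zn²⁺/Zn is the anode.
E°cell = −0.34 − (−0.76) = +0.42 V, with n = 6 electrons transferred.
Balancing gives 2 In³⁺(aq) + 3 Zn(s) → 2 In(s) + 3 Zn²⁺(aq); hence Q = [Zn²⁺(aq)]^3 / [In³⁺(aq)]^2 = 0.00412 (log Q = −2.386).
E = E° − (0.0571/n)·log Q = +0.42 − (0.0571/6)(−2.386) = +0.44 V.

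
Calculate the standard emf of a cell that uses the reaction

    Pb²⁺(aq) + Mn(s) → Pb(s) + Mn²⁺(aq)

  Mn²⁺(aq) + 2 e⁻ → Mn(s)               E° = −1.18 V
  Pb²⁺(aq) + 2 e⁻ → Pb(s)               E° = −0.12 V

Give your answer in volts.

In the reaction as written, Pb²⁺(aq) is reduced (cathode) and Mn²⁺(aq) is produced by oxidation at the anode.
E°cell = E°(cathode) − E°(anode) = −0.12 − (−1.18) = +1.06 V.

+1.06 V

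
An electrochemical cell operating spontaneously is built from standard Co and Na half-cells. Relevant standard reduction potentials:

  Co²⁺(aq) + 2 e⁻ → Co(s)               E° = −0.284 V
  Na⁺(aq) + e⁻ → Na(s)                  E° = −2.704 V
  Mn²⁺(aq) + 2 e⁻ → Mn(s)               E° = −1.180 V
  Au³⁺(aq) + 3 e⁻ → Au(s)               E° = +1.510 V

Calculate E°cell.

Of the two couples in this cell, the one with the more positive reduction potential is reduced at the cathode: here that is Co²⁺/Co (−0.284 V); Na⁺/Na (−2.704 V) is the anode.
E°cell = E°(cathode) − E°(anode) = −0.284 − (−2.704) = +2.420 V.

+2.420 V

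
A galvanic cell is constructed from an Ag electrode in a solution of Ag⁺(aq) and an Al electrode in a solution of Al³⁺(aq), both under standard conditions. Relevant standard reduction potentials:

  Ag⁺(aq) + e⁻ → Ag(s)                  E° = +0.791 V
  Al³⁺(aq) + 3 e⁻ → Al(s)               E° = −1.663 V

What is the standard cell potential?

Of the two couples in this cell, the one with the more positive reduction potential is reduced at the cathode: here that is Ag⁺/Ag (+0.791 V); Al³⁺/Al (−1.663 V) is the anode.
E°cell = E°(cathode) − E°(anode) = +0.791 − (−1.663) = +2.454 V.

+2.454 V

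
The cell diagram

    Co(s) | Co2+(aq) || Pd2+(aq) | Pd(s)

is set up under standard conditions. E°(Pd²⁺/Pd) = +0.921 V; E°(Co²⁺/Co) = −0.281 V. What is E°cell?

+1.202 V

By convention the left-hand electrode in cell notation is the anode (oxidation) and the right-hand electrode is the cathode (reduction).
E°cell = E°(right) − E°(left) = +0.921 − (−0.281) = +1.202 V.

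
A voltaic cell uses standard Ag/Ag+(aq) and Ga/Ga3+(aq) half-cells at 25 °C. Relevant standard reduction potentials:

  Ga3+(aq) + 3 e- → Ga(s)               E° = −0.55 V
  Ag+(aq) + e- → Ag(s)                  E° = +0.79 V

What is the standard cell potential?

+1.34 V

The Ag⁺/Ag couple has the higher E°, so Ag ion is reduced (cathode) and Ga is oxidized (anode).
E°cell = E°(cathode) − E°(anode) = +0.79 − (−0.55) = +1.34 V.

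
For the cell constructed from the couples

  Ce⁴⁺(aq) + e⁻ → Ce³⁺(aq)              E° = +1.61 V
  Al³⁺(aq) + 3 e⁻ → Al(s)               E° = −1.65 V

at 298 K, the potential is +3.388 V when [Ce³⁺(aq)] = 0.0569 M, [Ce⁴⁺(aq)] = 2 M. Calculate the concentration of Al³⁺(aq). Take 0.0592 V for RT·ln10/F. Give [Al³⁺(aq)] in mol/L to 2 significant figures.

With Ce⁴⁺/Ce³⁺ at the cathode and Al³⁺/Al at the anode, E°cell = +1.61 − (−1.65) = +3.26 V (n = 3).
Since E = E° − (0.0592/n)·log Q, log Q = n(E° − E)/0.0592 = −6.486.
Balancing electrons gives 3 Ce⁴⁺(aq) + Al(s) → 3 Ce³⁺(aq) + Al³⁺(aq); thus Q = ([Ce³⁺(aq)]^3·[Al³⁺(aq)]) / [Ce⁴⁺(aq)]^3.
Isolating [Al³⁺(aq)] in Q = 10^{−6.486} yields log [Al³⁺(aq)] = −1.848, i.e. 0.014 M.

0.014 M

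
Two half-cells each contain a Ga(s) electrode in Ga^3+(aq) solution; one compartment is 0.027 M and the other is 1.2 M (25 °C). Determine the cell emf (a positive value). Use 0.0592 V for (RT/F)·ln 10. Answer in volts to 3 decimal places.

For a concentration cell E°cell = 0, since both electrodes use the same couple.
The compartment with the higher Ga^3+(aq) concentration (1.2 M) acts as the cathode; ions are reduced there and produced at the dilute (0.027 M) anode.
With n = 3, Ecell = −(0.0592/3)·log([dilute]/[conc]) = −(0.0592/3)·log(0.027/1.2) = +0.033 V.

0.033 V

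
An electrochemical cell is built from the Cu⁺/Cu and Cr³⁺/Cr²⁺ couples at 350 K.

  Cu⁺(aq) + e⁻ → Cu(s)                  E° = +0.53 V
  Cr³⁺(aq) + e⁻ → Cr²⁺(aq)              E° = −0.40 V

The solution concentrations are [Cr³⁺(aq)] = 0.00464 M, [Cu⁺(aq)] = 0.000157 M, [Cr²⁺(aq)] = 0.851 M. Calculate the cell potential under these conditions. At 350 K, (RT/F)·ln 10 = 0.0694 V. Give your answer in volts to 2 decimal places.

Cu⁺/Cu is reduced (cathode, E° = +0.53 V) and Cr³⁺/Cr²⁺ is oxidized (anode).
E°cell = +0.53 − (−0.40) = +0.93 V, with n = 1 electron transferred.
Balancing gives Cu⁺(aq) + Cr²⁺(aq) → Cu(s) + Cr³⁺(aq); hence Q = [Cr³⁺(aq)] / ([Cu⁺(aq)]·[Cr²⁺(aq)]) = 34.7 (log Q = 1.541).
E = E° − (0.0694/n)·log Q = +0.93 − (0.0694/1)(1.541) = +0.82 V.

+0.82 V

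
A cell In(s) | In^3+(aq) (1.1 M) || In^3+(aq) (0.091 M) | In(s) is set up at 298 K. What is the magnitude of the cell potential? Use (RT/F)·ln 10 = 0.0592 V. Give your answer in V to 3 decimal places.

0.021 V

For a concentration cell E°cell = 0, since both electrodes use the same couple.
The compartment with the higher In^3+(aq) concentration (1.1 M) acts as the cathode; ions are reduced there and produced at the dilute (0.091 M) anode.
With n = 3, Ecell = −(0.0592/3)·log([dilute]/[conc]) = −(0.0592/3)·log(0.091/1.1) = +0.021 V.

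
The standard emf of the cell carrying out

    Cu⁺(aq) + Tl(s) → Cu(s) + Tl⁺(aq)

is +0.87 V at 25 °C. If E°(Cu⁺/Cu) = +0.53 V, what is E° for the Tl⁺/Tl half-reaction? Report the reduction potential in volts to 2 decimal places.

In the reaction as written the Cu⁺/Cu couple is reduced (cathode) and Tl⁺/Tl is oxidized (anode), so E°cell = E°(Cu⁺/Cu) − E°(Tl⁺/Tl).
E°(Tl⁺/Tl) = E°(cathode) − E°cell = +0.53 − (+0.87) = −0.34 V.

−0.34 V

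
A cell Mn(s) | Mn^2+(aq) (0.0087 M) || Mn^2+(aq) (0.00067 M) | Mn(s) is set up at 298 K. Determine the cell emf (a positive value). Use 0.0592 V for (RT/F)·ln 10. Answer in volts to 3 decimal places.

For a concentration cell E°cell = 0, since both electrodes use the same couple.
The compartment with the higher Mn^2+(aq) concentration (0.0087 M) acts as the cathode; ions are reduced there and produced at the dilute (0.00067 M) anode.
With n = 2, Ecell = −(0.0592/2)·log([dilute]/[conc]) = −(0.0592/2)·log(0.00067/0.0087) = +0.033 V.

0.033 V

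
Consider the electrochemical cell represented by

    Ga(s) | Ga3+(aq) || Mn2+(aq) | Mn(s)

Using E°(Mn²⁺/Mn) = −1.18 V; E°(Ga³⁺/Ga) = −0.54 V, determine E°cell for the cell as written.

By convention the left-hand electrode in cell notation is the anode (oxidation) and the right-hand electrode is the cathode (reduction).
E°cell = E°(right) − E°(left) = −1.18 − (−0.54) = −0.64 V.
The negative sign shows that, as written, the cell would require an external voltage to drive the reaction.

−0.64 V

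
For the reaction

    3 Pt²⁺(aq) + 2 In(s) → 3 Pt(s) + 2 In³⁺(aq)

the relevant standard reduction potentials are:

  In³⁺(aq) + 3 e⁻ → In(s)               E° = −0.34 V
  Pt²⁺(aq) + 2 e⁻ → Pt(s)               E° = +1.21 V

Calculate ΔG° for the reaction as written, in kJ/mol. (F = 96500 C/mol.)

−897 kJ/mol

In the reaction as written Pt²⁺(aq) is reduced, so the Pt²⁺/Pt couple is the cathode and In³⁺/In is the anode.
E°cell = +1.21 − (−0.34) = +1.55 V; balancing electrons gives n = 6.
ΔG° = −nFE°cell = −(6)(96500)(+1.55) J/mol = −897 kJ/mol.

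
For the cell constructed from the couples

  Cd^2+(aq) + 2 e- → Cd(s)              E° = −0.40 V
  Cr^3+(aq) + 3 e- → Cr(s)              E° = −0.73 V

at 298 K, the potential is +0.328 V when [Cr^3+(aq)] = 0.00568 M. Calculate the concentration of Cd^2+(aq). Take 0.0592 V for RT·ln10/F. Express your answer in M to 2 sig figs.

0.027 M

The Cd²⁺/Cd couple has the larger reduction potential, so it is the cathode: E°cell = −0.40 − (−0.73) = +0.33 V and n = 6.
From the Nernst equation, log Q = n(E° − E)/0.0592 = 6·(+0.33 − (+0.328))/0.0592 = 0.203.
For 3 Cd^2+(aq) + 2 Cr(s) → 3 Cd(s) + 2 Cr^3+(aq), the reaction quotient is Q = [Cr^3+(aq)]^2 / [Cd^2+(aq)]^3.
Isolating [Cd^2+(aq)] in Q = 10^{0.203} yields log [Cd^2+(aq)] = −1.565, i.e. 0.027 M.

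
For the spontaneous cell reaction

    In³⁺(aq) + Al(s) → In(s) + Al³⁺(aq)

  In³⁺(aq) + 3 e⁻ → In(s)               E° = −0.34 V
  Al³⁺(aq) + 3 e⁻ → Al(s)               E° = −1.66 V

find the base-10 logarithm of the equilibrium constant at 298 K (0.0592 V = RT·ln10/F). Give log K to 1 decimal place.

The In³⁺/In couple is reduced (cathode); E°cell = −0.34 − (−1.66) = +1.32 V with n = 3.
At equilibrium E = 0, so log K = nE°cell / 0.0592 = (3)(+1.32) / 0.0592 = 66.9.

log K = 66.9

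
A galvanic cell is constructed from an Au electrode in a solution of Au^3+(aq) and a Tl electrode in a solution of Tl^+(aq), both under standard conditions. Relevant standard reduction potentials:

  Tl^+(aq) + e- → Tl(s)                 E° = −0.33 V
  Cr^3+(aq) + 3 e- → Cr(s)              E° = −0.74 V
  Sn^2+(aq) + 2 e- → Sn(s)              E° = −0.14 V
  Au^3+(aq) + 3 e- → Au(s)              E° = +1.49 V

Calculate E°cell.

The Au³⁺/Au couple has the higher E°, so Au ion is reduced (cathode) and Tl is oxidized (anode).
E°cell = E°(cathode) − E°(anode) = +1.49 − (−0.33) = +1.82 V.

+1.82 V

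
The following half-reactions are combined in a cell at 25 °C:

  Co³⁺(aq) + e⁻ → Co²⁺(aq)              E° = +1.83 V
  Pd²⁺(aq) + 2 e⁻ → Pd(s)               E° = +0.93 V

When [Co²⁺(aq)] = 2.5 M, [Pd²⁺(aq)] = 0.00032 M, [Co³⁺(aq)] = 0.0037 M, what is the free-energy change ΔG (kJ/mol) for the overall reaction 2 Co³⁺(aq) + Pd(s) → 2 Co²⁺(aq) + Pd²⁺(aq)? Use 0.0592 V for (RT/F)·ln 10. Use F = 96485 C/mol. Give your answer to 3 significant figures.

−161 kJ/mol

The standard cell potential is +1.83 − (+0.93) = +0.90 V, with n = 2 electrons in the balanced equation.
Here Q = ([Co²⁺(aq)]^2·[Pd²⁺(aq)]) / [Co³⁺(aq)]^2 = 146 (log Q = 2.165), giving E = +0.90 − (0.0592/2)·(2.165) = +0.8359 V.
Finally ΔG = −nFE = −(2)(96485 C/mol)(+0.8359 V) = −161 kJ/mol.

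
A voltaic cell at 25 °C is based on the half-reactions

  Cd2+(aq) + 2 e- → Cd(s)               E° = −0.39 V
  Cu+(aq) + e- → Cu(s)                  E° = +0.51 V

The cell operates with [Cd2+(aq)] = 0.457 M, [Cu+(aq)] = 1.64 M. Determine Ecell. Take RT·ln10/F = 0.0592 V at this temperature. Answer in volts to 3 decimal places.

+0.923 V

The Cu⁺/Cu couple has the more positive E°, so it is the cathode; Cd²⁺/Cd is the anode.
E°cell = E°cat − E°an = +0.51 − (−0.39) = +0.90 V; n = 2.
Balancing gives 2 Cu+(aq) + Cd(s) → 2 Cu(s) + Cd2+(aq); hence Q = [Cd2+(aq)] / [Cu+(aq)]^2 = 0.17 (log Q = −0.770).
By the Nernst equation, E = +0.90 − (0.0592/2)·(−0.770) = +0.923 V.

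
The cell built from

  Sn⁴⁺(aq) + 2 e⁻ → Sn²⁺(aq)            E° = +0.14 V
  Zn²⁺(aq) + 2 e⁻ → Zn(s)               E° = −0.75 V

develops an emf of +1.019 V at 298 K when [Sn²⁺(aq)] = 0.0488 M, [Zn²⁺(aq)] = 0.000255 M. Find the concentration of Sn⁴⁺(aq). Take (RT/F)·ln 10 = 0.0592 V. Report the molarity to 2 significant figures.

0.28 M

With Sn⁴⁺/Sn²⁺ at the cathode and Zn²⁺/Zn at the anode, E°cell = +0.14 − (−0.75) = +0.89 V (n = 2).
Rearranging E = E° − (0.0592/n)·log Q gives log Q = 2(+0.89 − (+1.019))/0.0592 = −4.358.
For Sn⁴⁺(aq) + Zn(s) → Sn²⁺(aq) + Zn²⁺(aq), the reaction quotient is Q = ([Sn²⁺(aq)]·[Zn²⁺(aq)]) / [Sn⁴⁺(aq)].
Substituting the known concentrations and solving, log [Sn⁴⁺(aq)] = −0.547 and [Sn⁴⁺(aq)] = 0.28 M.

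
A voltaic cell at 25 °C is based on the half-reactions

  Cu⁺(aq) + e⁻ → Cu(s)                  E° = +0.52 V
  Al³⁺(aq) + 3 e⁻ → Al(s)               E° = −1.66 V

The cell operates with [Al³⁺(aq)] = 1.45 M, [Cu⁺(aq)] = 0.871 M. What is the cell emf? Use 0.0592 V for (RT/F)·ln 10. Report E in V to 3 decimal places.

+2.173 V

Since E°(Cu⁺/Cu) > E°(Al³⁺/Al), Cu⁺/Cu serves as the cathode.
The standard potential is +0.52 − (−1.66) = +2.18 V and the balanced reaction transfers n = 3 electrons.
Balancing gives 3 Cu⁺(aq) + Al(s) → 3 Cu(s) + Al³⁺(aq); hence Q = [Al³⁺(aq)] / [Cu⁺(aq)]^3 = 2.19 (log Q = 0.341).
Applying E = E° − (RT ln10/nF)·log Q gives +2.18 − (0.0592/3)(0.341) = +2.173 V.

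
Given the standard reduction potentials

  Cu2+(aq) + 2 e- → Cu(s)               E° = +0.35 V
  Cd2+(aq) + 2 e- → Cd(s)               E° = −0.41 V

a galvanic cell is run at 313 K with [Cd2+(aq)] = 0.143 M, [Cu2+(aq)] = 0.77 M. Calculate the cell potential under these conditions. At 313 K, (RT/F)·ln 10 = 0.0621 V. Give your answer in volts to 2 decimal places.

The Cu²⁺/Cu couple has the more positive E°, so it is the cathode; Cd²⁺/Cd is the anode.
E°cell = E°cat − E°an = +0.35 − (−0.41) = +0.76 V; n = 2.
Balancing gives Cu2+(aq) + Cd(s) → Cu(s) + Cd2+(aq); hence Q = [Cd2+(aq)] / [Cu2+(aq)] = 0.186 (log Q = −0.731).
By the Nernst equation, E = +0.76 − (0.0621/2)·(−0.731) = +0.78 V.

+0.78 V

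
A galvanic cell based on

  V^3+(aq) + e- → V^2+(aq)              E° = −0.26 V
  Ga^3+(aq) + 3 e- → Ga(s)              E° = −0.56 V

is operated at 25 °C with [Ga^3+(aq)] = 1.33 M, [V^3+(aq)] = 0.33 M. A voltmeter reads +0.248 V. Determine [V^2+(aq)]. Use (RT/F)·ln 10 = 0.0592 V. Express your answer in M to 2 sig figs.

2.3 M

V³⁺/V²⁺ is the cathode (higher E°); E°cell = −0.26 − (−0.56) = +0.30 V with n = 3.
From the Nernst equation, log Q = n(E° − E)/0.0592 = 3·(+0.30 − (+0.248))/0.0592 = 2.635.
The balanced reaction is 3 V^3+(aq) + Ga(s) → 3 V^2+(aq) + Ga^3+(aq), so Q = ([V^2+(aq)]^3·[Ga^3+(aq)]) / [V^3+(aq)]^3.
Substituting the known concentrations and solving, log [V^2+(aq)] = 0.356 and [V^2+(aq)] = 2.3 M.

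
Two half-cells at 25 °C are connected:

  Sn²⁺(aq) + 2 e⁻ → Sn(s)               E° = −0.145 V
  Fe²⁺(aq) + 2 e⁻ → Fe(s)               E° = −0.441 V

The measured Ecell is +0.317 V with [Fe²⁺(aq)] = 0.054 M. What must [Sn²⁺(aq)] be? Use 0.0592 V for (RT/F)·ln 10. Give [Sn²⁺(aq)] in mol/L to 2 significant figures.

0.28 M

Sn²⁺/Sn is the cathode (higher E°); E°cell = −0.145 − (−0.441) = +0.296 V with n = 2.
Since E = E° − (0.0592/n)·log Q, log Q = n(E° − E)/0.0592 = −0.709.
The balanced reaction is Sn²⁺(aq) + Fe(s) → Sn(s) + Fe²⁺(aq), so Q = [Fe²⁺(aq)] / [Sn²⁺(aq)].
Substituting the known concentrations and solving, log [Sn²⁺(aq)] = −0.559 and [Sn²⁺(aq)] = 0.28 M.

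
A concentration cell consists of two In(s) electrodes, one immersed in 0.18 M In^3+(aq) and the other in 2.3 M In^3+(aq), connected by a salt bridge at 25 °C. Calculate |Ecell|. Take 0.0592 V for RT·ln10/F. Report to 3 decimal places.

0.022 V

For a concentration cell E°cell = 0, since both electrodes use the same couple.
The compartment with the higher In^3+(aq) concentration (2.3 M) acts as the cathode; ions are reduced there and produced at the dilute (0.18 M) anode.
With n = 3, Ecell = −(0.0592/3)·log([dilute]/[conc]) = −(0.0592/3)·log(0.18/2.3) = +0.022 V.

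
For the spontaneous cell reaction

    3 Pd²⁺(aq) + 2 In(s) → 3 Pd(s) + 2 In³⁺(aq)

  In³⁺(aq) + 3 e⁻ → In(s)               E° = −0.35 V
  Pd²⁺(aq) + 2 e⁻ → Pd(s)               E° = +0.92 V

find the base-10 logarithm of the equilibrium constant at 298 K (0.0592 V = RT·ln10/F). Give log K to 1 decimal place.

The Pd²⁺/Pd couple is reduced (cathode); E°cell = +0.92 − (−0.35) = +1.27 V with n = 6.
At equilibrium E = 0, so log K = nE°cell / 0.0592 = (6)(+1.27) / 0.0592 = 128.7.

log K = 128.7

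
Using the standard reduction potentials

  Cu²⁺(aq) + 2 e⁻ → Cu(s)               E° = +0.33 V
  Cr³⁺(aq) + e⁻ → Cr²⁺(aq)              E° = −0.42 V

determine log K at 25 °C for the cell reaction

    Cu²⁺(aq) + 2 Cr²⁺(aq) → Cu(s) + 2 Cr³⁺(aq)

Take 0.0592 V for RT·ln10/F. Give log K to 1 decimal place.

log K = 25.3

The Cu²⁺/Cu couple is reduced (cathode); E°cell = +0.33 − (−0.42) = +0.75 V with n = 2.
At equilibrium E = 0, so log K = nE°cell / 0.0592 = (2)(+0.75) / 0.0592 = 25.3.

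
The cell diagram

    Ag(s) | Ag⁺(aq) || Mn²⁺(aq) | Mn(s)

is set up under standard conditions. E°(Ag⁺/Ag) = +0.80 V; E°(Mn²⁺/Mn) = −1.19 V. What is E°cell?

−1.99 V

By convention the left-hand electrode in cell notation is the anode (oxidation) and the right-hand electrode is the cathode (reduction).
E°cell = E°(right) − E°(left) = −1.19 − (+0.80) = −1.99 V.
The negative sign shows that, as written, the cell would require an external voltage to drive the reaction.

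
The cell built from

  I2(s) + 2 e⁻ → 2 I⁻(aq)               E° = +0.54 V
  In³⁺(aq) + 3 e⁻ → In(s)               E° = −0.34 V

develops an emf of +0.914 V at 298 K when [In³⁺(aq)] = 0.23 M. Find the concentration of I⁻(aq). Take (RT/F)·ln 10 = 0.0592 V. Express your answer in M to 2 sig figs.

The I₂/I⁻ couple has the larger reduction potential, so it is the cathode: E°cell = +0.54 − (−0.34) = +0.88 V and n = 6.
Rearranging E = E° − (0.0592/n)·log Q gives log Q = 6(+0.88 − (+0.914))/0.0592 = −3.446.
For 3 I2(s) + 2 In(s) → 6 I⁻(aq) + 2 In³⁺(aq), the reaction quotient is Q = [I⁻(aq)]^6·[In³⁺(aq)]^2.
Isolating [I⁻(aq)] in Q = 10^{−3.446} yields log [I⁻(aq)] = −0.362, i.e. 0.43 M.

0.43 M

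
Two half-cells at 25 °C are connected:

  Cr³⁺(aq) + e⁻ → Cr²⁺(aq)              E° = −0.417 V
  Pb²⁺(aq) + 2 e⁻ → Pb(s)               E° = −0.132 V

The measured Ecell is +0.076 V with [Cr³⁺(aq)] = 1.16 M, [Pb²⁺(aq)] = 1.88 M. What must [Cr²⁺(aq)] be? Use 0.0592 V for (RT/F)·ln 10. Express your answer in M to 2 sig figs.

0.00025 M

With Pb²⁺/Pb at the cathode and Cr³⁺/Cr²⁺ at the anode, E°cell = −0.132 − (−0.417) = +0.285 V (n = 2).
From the Nernst equation, log Q = n(E° − E)/0.0592 = 2·(+0.285 − (+0.076))/0.0592 = 7.061.
Balancing electrons gives Pb²⁺(aq) + 2 Cr²⁺(aq) → Pb(s) + 2 Cr³⁺(aq); thus Q = [Cr³⁺(aq)]^2 / ([Pb²⁺(aq)]·[Cr²⁺(aq)]^2).
Substituting the known concentrations and solving, log [Cr²⁺(aq)] = −3.603 and [Cr²⁺(aq)] = 0.00025 M.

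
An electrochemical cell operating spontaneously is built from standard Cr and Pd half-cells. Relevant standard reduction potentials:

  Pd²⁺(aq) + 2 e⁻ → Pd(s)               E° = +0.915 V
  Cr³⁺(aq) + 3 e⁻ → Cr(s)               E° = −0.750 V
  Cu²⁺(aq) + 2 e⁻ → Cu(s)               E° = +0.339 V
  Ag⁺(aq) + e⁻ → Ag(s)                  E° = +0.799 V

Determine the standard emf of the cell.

+1.665 V

The Pd²⁺/Pd couple has the higher E°, so Pd ion is reduced (cathode) and Cr is oxidized (anode).
E°cell = E°(cathode) − E°(anode) = +0.915 − (−0.750) = +1.665 V.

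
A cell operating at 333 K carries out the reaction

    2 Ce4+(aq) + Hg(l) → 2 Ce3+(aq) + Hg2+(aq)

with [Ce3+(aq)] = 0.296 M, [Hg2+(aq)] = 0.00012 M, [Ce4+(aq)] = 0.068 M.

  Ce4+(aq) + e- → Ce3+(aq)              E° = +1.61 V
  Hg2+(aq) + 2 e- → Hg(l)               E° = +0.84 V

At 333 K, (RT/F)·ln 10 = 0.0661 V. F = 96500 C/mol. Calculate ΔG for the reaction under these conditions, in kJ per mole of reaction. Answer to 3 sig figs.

E°cell = +1.61 − (+0.84) = +0.77 V; the balanced reaction transfers n = 2 electrons.
Q = ([Ce3+(aq)]^2·[Hg2+(aq)]) / [Ce4+(aq)]^2 = 0.00227, so log Q = −2.643 and E = +0.77 − (0.0661/2)(−2.643) = +0.8574 V.
ΔG = −nFE = −(2)(96500)(+0.8574) J/mol = −165 kJ/mol.

−165 kJ/mol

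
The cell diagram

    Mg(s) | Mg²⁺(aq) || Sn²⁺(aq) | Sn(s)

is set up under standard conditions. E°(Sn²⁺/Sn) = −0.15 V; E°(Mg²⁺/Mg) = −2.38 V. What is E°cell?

By convention the left-hand electrode in cell notation is the anode (oxidation) and the right-hand electrode is the cathode (reduction).
E°cell = E°(right) − E°(left) = −0.15 − (−2.38) = +2.23 V.

+2.23 V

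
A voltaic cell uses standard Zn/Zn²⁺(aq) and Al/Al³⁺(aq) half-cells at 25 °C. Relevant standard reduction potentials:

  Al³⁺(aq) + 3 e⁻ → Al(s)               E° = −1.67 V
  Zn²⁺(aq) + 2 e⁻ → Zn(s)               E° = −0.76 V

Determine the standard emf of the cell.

The Zn²⁺/Zn couple has the higher E°, so Zn ion is reduced (cathode) and Al is oxidized (anode).
E°cell = E°(cathode) − E°(anode) = −0.76 − (−1.67) = +0.91 V.

+0.91 V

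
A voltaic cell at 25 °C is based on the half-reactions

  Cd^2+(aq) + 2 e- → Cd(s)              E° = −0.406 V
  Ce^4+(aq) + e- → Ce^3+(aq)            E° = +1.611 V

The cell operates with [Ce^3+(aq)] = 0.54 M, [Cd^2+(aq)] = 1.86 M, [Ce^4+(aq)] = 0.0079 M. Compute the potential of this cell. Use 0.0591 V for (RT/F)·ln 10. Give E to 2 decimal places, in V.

+1.90 V

Ce⁴⁺/Ce³⁺ is reduced (cathode, E° = +1.611 V) and Cd²⁺/Cd is oxidized (anode).
E°cell = E°cat − E°an = +1.611 − (−0.406) = +2.017 V; n = 2.
For the overall reaction 2 Ce^4+(aq) + Cd(s) → 2 Ce^3+(aq) + Cd^2+(aq), Q = ([Ce^3+(aq)]^2·[Cd^2+(aq)]) / [Ce^4+(aq)]^2 = 8.69×10^3, giving log Q = 3.939.
By the Nernst equation, E = +2.017 − (0.0591/2)·(3.939) = +1.90 V.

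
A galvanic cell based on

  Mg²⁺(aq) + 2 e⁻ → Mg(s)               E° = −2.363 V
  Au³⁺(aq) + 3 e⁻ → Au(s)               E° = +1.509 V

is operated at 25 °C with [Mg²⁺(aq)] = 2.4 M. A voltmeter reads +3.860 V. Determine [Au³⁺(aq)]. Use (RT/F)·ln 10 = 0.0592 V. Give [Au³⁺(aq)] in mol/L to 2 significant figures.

With Au³⁺/Au at the cathode and Mg²⁺/Mg at the anode, E°cell = +1.509 − (−2.363) = +3.872 V (n = 6).
From the Nernst equation, log Q = n(E° − E)/0.0592 = 6·(+3.872 − (+3.860))/0.0592 = 1.216.
For 2 Au³⁺(aq) + 3 Mg(s) → 2 Au(s) + 3 Mg²⁺(aq), the reaction quotient is Q = [Mg²⁺(aq)]^3 / [Au³⁺(aq)]^2.
Solving for the unknown gives log [Au³⁺(aq)] = −0.038, so [Au³⁺(aq)] ≈ 0.92 M.

0.92 M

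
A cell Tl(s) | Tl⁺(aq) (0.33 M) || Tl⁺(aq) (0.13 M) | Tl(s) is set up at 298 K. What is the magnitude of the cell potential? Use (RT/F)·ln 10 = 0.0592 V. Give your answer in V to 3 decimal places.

For a concentration cell E°cell = 0, since both electrodes use the same couple.
The compartment with the higher Tl⁺(aq) concentration (0.33 M) acts as the cathode; ions are reduced there and produced at the dilute (0.13 M) anode.
With n = 1, Ecell = −(0.0592/1)·log([dilute]/[conc]) = −(0.0592/1)·log(0.13/0.33) = +0.024 V.

0.024 V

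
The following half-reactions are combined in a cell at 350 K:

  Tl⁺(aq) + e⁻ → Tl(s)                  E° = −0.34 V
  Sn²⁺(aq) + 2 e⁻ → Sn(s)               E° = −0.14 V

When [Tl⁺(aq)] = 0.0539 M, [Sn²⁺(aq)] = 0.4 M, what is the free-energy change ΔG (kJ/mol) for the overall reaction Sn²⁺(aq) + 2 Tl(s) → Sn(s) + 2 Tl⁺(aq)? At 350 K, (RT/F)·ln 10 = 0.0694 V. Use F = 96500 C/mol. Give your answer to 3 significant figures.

E°cell = −0.14 − (−0.34) = +0.20 V; the balanced reaction transfers n = 2 electrons.
Q = [Tl⁺(aq)]^2 / [Sn²⁺(aq)] = 0.00726, so log Q = −2.139 and E = +0.20 − (0.0694/2)(−2.139) = +0.2742 V.
ΔG = −nFE = −(2)(96500)(+0.2742) J/mol = −52.9 kJ/mol.

−52.9 kJ/mol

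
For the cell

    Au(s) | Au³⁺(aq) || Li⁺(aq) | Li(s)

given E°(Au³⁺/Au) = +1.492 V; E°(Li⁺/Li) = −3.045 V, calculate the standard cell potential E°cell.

By convention the left-hand electrode in cell notation is the anode (oxidation) and the right-hand electrode is the cathode (reduction).
E°cell = E°(right) − E°(left) = −3.045 − (+1.492) = −4.537 V.
The negative sign shows that, as written, the cell would require an external voltage to drive the reaction.

−4.537 V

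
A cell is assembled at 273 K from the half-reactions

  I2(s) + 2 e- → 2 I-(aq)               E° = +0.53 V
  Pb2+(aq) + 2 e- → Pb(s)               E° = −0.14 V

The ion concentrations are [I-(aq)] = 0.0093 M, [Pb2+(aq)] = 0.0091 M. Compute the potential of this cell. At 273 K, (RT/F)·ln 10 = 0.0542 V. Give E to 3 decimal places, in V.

+0.835 V

I₂/I⁻ is reduced (cathode, E° = +0.53 V) and Pb²⁺/Pb is oxidized (anode).
E°cell = E°cat − E°an = +0.53 − (−0.14) = +0.67 V; n = 2.
For the overall reaction I2(s) + Pb(s) → 2 I-(aq) + Pb2+(aq), Q = [I-(aq)]^2·[Pb2+(aq)] = 7.87×10^−7, giving log Q = −6.104.
By the Nernst equation, E = +0.67 − (0.0542/2)·(−6.104) = +0.835 V.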